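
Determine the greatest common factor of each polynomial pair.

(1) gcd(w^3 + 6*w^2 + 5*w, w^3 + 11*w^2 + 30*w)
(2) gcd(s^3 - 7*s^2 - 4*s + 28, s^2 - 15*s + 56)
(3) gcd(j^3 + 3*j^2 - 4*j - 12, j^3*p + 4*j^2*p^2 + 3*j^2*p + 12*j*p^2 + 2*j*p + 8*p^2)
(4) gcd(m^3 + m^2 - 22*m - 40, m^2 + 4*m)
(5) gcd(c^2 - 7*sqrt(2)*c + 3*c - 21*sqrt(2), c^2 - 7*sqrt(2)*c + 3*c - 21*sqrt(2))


(1) = w^2 + 5*w
(2) = gcd((s - 7)*(s - 2)*(s + 2), (s - 8)*(s - 7)) = s - 7
(3) = j + 2
(4) = gcd((m - 5)*(m + 2)*(m + 4), m*(m + 4)) = m + 4
(5) = gcd((c + 3)*(c - 7*sqrt(2)), (c + 3)*(c - 7*sqrt(2))) = c^2 + c*(3 - 7*sqrt(2)) - 21*sqrt(2)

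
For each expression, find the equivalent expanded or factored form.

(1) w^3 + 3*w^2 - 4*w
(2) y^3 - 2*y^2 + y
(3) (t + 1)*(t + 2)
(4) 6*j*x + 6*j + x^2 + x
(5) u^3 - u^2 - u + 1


(1) = w*(w - 1)*(w + 4)
(2) = y*(y - 1)^2
(3) = t^2 + 3*t + 2
(4) = (6*j + x)*(x + 1)
(5) = (u - 1)^2*(u + 1)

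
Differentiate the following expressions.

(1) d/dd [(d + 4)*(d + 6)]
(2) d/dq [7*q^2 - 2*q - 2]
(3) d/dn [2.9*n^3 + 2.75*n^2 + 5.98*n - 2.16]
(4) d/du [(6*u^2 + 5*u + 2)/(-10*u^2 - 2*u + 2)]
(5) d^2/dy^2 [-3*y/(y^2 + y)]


(1) = 2*d + 10
(2) = 14*q - 2
(3) = 8.7*n^2 + 5.5*n + 5.98
(4) = (19*u^2 + 32*u + 7)/(2*(25*u^4 + 10*u^3 - 9*u^2 - 2*u + 1))
(5) = -6/(y^3 + 3*y^2 + 3*y + 1)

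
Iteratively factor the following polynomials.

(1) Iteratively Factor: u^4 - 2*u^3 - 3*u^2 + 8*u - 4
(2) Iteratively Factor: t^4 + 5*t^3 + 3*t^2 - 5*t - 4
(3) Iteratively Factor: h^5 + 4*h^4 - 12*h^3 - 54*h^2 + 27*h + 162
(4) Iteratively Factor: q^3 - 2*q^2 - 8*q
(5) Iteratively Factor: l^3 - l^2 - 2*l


(1) = (u - 1)*(u^3 - u^2 - 4*u + 4) = (u - 1)^2*(u^2 - 4) = (u - 2)*(u - 1)^2*(u + 2)
(2) = (t + 4)*(t^3 + t^2 - t - 1) = (t - 1)*(t + 4)*(t^2 + 2*t + 1) = (t - 1)*(t + 1)*(t + 4)*(t + 1)
(3) = (h + 3)*(h^4 + h^3 - 15*h^2 - 9*h + 54) = (h + 3)^2*(h^3 - 2*h^2 - 9*h + 18) = (h - 2)*(h + 3)^2*(h^2 - 9) = (h - 2)*(h + 3)^3*(h - 3)
(4) = (q)*(q^2 - 2*q - 8) = q*(q - 4)*(q + 2)
(5) = (l + 1)*(l^2 - 2*l) = l*(l + 1)*(l - 2)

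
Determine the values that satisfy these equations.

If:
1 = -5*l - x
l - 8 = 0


Then:
l = 8
x = -41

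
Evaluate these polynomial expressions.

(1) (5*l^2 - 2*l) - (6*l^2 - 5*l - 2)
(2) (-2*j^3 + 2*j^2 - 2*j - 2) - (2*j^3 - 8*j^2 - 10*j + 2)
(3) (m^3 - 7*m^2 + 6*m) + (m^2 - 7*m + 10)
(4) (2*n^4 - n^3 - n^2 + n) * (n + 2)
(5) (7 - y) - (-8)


(1) = -l^2 + 3*l + 2
(2) = -4*j^3 + 10*j^2 + 8*j - 4
(3) = m^3 - 6*m^2 - m + 10
(4) = 2*n^5 + 3*n^4 - 3*n^3 - n^2 + 2*n
(5) = 15 - y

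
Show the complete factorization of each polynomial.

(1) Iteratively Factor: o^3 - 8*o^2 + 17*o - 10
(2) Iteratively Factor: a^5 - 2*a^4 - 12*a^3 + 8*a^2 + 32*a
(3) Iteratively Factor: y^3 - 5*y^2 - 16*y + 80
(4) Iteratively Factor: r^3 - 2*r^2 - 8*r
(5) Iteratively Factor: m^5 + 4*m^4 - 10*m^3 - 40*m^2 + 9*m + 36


(1) = (o - 5)*(o^2 - 3*o + 2) = (o - 5)*(o - 1)*(o - 2)
(2) = (a - 2)*(a^4 - 12*a^2 - 16*a) = a*(a - 2)*(a^3 - 12*a - 16) = a*(a - 4)*(a - 2)*(a^2 + 4*a + 4) = a*(a - 4)*(a - 2)*(a + 2)*(a + 2)
(3) = (y - 5)*(y^2 - 16) = (y - 5)*(y + 4)*(y - 4)
(4) = (r)*(r^2 - 2*r - 8) = r*(r + 2)*(r - 4)
(5) = (m - 3)*(m^4 + 7*m^3 + 11*m^2 - 7*m - 12) = (m - 3)*(m + 3)*(m^3 + 4*m^2 - m - 4) = (m - 3)*(m + 1)*(m + 3)*(m^2 + 3*m - 4) = (m - 3)*(m - 1)*(m + 1)*(m + 3)*(m + 4)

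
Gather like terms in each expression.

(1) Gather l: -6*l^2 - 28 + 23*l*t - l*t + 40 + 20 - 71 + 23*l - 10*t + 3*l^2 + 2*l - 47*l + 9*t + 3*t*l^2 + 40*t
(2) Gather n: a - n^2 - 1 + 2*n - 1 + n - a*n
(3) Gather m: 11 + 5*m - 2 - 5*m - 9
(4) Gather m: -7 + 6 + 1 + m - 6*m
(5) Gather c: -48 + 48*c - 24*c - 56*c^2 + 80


(1) = l^2*(3*t - 3) + l*(22*t - 22) + 39*t - 39
(2) = a - n^2 + n*(3 - a) - 2
(3) = 0
(4) = -5*m
(5) = -56*c^2 + 24*c + 32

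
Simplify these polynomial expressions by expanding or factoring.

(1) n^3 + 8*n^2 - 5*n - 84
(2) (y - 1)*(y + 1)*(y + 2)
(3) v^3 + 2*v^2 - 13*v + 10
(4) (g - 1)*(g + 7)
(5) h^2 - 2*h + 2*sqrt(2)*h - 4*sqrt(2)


(1) = (n - 3)*(n + 4)*(n + 7)
(2) = y^3 + 2*y^2 - y - 2
(3) = (v - 2)*(v - 1)*(v + 5)
(4) = g^2 + 6*g - 7
(5) = (h - 2)*(h + 2*sqrt(2))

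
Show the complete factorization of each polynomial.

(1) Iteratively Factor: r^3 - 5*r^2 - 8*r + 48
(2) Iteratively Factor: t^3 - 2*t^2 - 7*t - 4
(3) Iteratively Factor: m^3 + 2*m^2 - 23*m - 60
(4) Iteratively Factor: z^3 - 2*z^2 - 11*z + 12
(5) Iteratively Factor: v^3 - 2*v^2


(1) = (r - 4)*(r^2 - r - 12) = (r - 4)^2*(r + 3)
(2) = (t + 1)*(t^2 - 3*t - 4) = (t - 4)*(t + 1)*(t + 1)
(3) = (m + 3)*(m^2 - m - 20) = (m - 5)*(m + 3)*(m + 4)
(4) = (z - 4)*(z^2 + 2*z - 3) = (z - 4)*(z + 3)*(z - 1)
(5) = (v)*(v^2 - 2*v) = v*(v - 2)*(v)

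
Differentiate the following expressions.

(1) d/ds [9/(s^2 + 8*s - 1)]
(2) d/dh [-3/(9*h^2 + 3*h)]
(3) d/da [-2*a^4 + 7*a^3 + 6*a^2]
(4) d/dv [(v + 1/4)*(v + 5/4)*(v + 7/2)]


(1) = 18*(-s - 4)/(s^2 + 8*s - 1)^2
(2) = (6*h + 1)/(h^2*(3*h + 1)^2)
(3) = a*(-8*a^2 + 21*a + 12)
(4) = 3*v^2 + 10*v + 89/16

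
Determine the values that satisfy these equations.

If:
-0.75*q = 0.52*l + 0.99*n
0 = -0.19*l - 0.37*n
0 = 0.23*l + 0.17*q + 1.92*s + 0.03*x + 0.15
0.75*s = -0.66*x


Then:
l = 7.2992519098488*x - 0.659729926775922
n = 0.338780232668717 - 3.74826449424668*x
q = 0.0102228421085999 - 0.113105525089549*x
s = -0.88*x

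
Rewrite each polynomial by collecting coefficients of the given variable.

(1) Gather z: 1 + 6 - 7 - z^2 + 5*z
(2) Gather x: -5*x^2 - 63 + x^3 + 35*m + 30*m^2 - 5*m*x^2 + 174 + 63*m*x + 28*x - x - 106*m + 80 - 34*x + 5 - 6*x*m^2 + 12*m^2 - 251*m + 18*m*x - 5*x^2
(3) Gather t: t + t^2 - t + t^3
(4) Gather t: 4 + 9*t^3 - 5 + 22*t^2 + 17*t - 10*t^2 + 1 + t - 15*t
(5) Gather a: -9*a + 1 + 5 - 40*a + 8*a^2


(1) = -z^2 + 5*z
(2) = 42*m^2 - 322*m + x^3 + x^2*(-5*m - 10) + x*(-6*m^2 + 81*m - 7) + 196
(3) = t^3 + t^2
(4) = 9*t^3 + 12*t^2 + 3*t
(5) = 8*a^2 - 49*a + 6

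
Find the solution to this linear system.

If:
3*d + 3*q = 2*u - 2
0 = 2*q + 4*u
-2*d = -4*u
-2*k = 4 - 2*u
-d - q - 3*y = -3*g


Then:
d = 2
g = y
k = -1
q = -2
u = 1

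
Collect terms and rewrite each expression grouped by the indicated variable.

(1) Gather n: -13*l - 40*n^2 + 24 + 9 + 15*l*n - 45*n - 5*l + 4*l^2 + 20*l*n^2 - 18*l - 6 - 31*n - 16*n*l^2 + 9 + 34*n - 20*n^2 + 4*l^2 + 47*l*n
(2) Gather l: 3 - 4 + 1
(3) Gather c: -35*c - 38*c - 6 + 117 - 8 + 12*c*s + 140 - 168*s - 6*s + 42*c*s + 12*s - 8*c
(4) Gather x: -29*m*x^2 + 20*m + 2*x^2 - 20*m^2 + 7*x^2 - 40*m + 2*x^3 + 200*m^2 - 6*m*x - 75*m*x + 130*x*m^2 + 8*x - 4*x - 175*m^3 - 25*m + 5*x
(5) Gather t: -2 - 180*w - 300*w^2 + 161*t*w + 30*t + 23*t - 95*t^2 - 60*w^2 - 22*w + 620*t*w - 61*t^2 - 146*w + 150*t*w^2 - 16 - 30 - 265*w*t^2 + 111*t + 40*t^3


(1) = 8*l^2 - 36*l + n^2*(20*l - 60) + n*(-16*l^2 + 62*l - 42) + 36
(2) = 0
(3) = c*(54*s - 81) - 162*s + 243
(4) = -175*m^3 + 180*m^2 - 45*m + 2*x^3 + x^2*(9 - 29*m) + x*(130*m^2 - 81*m + 9)
(5) = 40*t^3 + t^2*(-265*w - 156) + t*(150*w^2 + 781*w + 164) - 360*w^2 - 348*w - 48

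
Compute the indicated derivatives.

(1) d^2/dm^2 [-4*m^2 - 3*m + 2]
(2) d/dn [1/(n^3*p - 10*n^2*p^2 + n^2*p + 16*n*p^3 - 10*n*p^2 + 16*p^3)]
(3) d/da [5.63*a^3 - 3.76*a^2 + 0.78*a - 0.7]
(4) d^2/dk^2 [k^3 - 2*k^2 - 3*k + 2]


(1) = -8
(2) = (-3*n^2 + 20*n*p - 2*n - 16*p^2 + 10*p)/(p*(n^3 - 10*n^2*p + n^2 + 16*n*p^2 - 10*n*p + 16*p^2)^2)
(3) = 16.89*a^2 - 7.52*a + 0.78
(4) = 6*k - 4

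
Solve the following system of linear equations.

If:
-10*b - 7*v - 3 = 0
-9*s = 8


Then:
b = -7*v/10 - 3/10
s = -8/9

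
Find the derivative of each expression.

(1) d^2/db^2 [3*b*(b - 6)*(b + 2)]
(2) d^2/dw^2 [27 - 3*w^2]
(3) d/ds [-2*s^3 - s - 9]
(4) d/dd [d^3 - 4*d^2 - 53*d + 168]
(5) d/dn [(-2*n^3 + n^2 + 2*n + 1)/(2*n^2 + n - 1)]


(1) = 18*b - 24
(2) = -6
(3) = -6*s^2 - 1
(4) = 3*d^2 - 8*d - 53
(5) = (-4*n^4 - 4*n^3 + 3*n^2 - 6*n - 3)/(4*n^4 + 4*n^3 - 3*n^2 - 2*n + 1)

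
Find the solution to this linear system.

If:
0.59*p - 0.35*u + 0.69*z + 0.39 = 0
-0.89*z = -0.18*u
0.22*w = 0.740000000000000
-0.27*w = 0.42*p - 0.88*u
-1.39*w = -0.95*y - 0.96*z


Then:
p = -0.35
u = 0.86
w = 3.36
y = 4.75
z = 0.17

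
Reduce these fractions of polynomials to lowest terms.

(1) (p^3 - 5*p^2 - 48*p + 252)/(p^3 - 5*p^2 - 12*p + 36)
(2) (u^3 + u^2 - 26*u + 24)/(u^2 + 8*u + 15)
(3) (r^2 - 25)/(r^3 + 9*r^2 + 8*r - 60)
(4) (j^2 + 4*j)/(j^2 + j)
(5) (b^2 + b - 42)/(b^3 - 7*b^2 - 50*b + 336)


(1) = (p^2 + p - 42)/(p^2 + p - 6)
(2) = (u^3 + u^2 - 26*u + 24)/(u^2 + 8*u + 15)
(3) = (r - 5)/(r^2 + 4*r - 12)
(4) = (j + 4)/(j + 1)
(5) = 1/(b - 8)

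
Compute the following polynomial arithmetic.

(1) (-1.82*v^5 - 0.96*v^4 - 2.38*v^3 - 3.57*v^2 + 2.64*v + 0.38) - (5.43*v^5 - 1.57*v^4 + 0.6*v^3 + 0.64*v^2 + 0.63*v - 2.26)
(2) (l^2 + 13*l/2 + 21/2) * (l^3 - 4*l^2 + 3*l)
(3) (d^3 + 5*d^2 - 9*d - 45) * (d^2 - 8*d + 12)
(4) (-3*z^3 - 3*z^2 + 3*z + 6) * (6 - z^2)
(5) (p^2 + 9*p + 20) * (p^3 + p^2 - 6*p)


(1) = -7.25*v^5 + 0.61*v^4 - 2.98*v^3 - 4.21*v^2 + 2.01*v + 2.64
(2) = l^5 + 5*l^4/2 - 25*l^3/2 - 45*l^2/2 + 63*l/2
(3) = d^5 - 3*d^4 - 37*d^3 + 87*d^2 + 252*d - 540
(4) = 3*z^5 + 3*z^4 - 21*z^3 - 24*z^2 + 18*z + 36
(5) = p^5 + 10*p^4 + 23*p^3 - 34*p^2 - 120*p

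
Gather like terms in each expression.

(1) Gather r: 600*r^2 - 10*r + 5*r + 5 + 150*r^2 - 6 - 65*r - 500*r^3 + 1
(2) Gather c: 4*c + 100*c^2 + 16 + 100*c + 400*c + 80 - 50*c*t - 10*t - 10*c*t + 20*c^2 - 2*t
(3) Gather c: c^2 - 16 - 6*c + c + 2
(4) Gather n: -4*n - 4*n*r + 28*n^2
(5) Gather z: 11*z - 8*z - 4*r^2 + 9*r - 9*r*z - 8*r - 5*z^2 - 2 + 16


(1) = -500*r^3 + 750*r^2 - 70*r
(2) = 120*c^2 + c*(504 - 60*t) - 12*t + 96
(3) = c^2 - 5*c - 14
(4) = 28*n^2 + n*(-4*r - 4)
(5) = -4*r^2 + r - 5*z^2 + z*(3 - 9*r) + 14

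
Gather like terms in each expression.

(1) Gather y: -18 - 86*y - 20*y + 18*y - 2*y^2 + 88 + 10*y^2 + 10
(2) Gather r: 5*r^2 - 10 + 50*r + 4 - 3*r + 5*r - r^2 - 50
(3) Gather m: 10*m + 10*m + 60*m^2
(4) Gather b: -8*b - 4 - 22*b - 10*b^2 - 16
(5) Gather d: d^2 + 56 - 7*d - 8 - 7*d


(1) = 8*y^2 - 88*y + 80
(2) = 4*r^2 + 52*r - 56
(3) = 60*m^2 + 20*m
(4) = -10*b^2 - 30*b - 20
(5) = d^2 - 14*d + 48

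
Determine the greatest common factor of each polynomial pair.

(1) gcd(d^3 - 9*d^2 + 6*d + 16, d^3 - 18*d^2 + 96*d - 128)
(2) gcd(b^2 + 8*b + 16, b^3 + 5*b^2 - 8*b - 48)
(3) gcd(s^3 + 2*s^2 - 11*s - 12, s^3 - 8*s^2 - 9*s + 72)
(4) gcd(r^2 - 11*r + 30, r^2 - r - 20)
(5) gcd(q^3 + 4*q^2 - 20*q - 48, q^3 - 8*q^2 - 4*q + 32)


(1) = d^2 - 10*d + 16
(2) = b^2 + 8*b + 16
(3) = gcd((s - 3)*(s + 1)*(s + 4), (s - 8)*(s - 3)*(s + 3)) = s - 3
(4) = gcd((r - 6)*(r - 5), (r - 5)*(r + 4)) = r - 5
(5) = gcd((q - 4)*(q + 2)*(q + 6), (q - 8)*(q - 2)*(q + 2)) = q + 2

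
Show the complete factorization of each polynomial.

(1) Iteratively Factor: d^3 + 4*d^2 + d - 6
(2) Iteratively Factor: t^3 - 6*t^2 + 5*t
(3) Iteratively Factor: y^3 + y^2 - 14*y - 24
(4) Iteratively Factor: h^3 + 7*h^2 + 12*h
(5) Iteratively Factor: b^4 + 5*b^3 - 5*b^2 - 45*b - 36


(1) = (d - 1)*(d^2 + 5*d + 6) = (d - 1)*(d + 2)*(d + 3)
(2) = (t - 1)*(t^2 - 5*t) = (t - 5)*(t - 1)*(t)
(3) = (y - 4)*(y^2 + 5*y + 6) = (y - 4)*(y + 2)*(y + 3)
(4) = (h + 3)*(h^2 + 4*h) = (h + 3)*(h + 4)*(h)
(5) = (b - 3)*(b^3 + 8*b^2 + 19*b + 12) = (b - 3)*(b + 1)*(b^2 + 7*b + 12) = (b - 3)*(b + 1)*(b + 4)*(b + 3)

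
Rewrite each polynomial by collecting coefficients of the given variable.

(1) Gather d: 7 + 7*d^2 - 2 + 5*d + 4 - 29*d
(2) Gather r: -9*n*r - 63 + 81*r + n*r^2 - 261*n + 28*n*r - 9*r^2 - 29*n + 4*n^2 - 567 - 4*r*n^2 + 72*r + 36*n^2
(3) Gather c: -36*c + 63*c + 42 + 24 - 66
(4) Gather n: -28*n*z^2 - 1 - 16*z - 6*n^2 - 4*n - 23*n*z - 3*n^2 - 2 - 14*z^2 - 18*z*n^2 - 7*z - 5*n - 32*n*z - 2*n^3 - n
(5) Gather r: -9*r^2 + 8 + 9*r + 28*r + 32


(1) = 7*d^2 - 24*d + 9
(2) = 40*n^2 - 290*n + r^2*(n - 9) + r*(-4*n^2 + 19*n + 153) - 630
(3) = 27*c
(4) = -2*n^3 + n^2*(-18*z - 9) + n*(-28*z^2 - 55*z - 10) - 14*z^2 - 23*z - 3
(5) = -9*r^2 + 37*r + 40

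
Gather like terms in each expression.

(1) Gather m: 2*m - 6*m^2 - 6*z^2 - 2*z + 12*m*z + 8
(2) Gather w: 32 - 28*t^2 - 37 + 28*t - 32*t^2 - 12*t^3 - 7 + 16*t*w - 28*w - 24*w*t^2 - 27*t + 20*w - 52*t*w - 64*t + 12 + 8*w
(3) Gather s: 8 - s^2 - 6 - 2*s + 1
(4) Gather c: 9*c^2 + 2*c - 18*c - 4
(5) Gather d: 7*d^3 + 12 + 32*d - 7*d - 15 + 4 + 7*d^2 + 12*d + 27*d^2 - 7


(1) = -6*m^2 + m*(12*z + 2) - 6*z^2 - 2*z + 8
(2) = -12*t^3 - 60*t^2 - 63*t + w*(-24*t^2 - 36*t)
(3) = -s^2 - 2*s + 3
(4) = 9*c^2 - 16*c - 4
(5) = 7*d^3 + 34*d^2 + 37*d - 6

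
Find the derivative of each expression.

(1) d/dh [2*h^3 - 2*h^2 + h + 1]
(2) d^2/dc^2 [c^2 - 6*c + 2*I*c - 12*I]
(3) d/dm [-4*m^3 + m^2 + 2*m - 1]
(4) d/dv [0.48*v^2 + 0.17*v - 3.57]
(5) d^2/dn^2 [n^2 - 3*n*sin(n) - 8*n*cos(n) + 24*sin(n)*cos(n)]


(1) = 6*h^2 - 4*h + 1
(2) = 2
(3) = -12*m^2 + 2*m + 2
(4) = 0.96*v + 0.17
(5) = 3*n*sin(n) + 8*n*cos(n) + 16*sin(n) - 48*sin(2*n) - 6*cos(n) + 2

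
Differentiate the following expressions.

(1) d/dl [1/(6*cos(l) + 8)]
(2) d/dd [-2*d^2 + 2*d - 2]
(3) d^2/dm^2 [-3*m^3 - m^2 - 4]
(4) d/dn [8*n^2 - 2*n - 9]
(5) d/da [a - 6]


(1) = 3*sin(l)/(2*(3*cos(l) + 4)^2)
(2) = 2 - 4*d
(3) = -18*m - 2
(4) = 16*n - 2
(5) = 1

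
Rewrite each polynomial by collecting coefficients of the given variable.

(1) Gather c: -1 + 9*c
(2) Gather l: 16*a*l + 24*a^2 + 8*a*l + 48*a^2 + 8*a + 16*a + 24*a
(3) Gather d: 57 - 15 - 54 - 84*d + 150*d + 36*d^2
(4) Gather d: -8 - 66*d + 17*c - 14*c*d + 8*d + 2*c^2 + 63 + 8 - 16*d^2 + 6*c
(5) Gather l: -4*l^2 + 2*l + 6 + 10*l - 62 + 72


(1) = 9*c - 1
(2) = 72*a^2 + 24*a*l + 48*a
(3) = 36*d^2 + 66*d - 12
(4) = 2*c^2 + 23*c - 16*d^2 + d*(-14*c - 58) + 63
(5) = -4*l^2 + 12*l + 16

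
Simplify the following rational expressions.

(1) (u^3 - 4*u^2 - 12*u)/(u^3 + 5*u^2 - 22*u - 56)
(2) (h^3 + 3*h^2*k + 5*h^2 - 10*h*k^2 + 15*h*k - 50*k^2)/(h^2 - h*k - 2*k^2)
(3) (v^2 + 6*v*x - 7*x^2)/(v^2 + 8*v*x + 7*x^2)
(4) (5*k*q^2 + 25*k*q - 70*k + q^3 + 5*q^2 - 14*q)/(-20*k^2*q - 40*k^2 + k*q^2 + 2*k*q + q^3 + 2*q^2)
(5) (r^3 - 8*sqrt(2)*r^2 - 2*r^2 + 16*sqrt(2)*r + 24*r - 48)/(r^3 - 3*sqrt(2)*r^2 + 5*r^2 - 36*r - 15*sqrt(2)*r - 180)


(1) = (u^2 - 6*u)/(u^2 + 3*u - 28)
(2) = (h^2 + 5*h*k + 5*h + 25*k)/(h + k)
(3) = (v - x)/(v + x)
(4) = (q^2 + 5*q - 14)/(-4*k*q - 8*k + q^2 + 2*q)
(5) = (r^2 + r*(-2*sqrt(2) - 2) + 4*sqrt(2))/(r^2 + r*(3*sqrt(2) + 5) + 15*sqrt(2))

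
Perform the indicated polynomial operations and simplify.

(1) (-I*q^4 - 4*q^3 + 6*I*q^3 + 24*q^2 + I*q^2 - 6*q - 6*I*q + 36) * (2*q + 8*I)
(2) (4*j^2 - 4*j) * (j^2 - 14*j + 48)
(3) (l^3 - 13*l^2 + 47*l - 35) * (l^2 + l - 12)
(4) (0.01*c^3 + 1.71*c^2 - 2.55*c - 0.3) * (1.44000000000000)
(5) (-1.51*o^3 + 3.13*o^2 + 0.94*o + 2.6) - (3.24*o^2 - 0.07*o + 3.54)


(1) = -2*I*q^5 + 12*I*q^4 - 30*I*q^3 - 20*q^2 + 180*I*q^2 + 120*q - 48*I*q + 288*I
(2) = 4*j^4 - 60*j^3 + 248*j^2 - 192*j
(3) = l^5 - 12*l^4 + 22*l^3 + 168*l^2 - 599*l + 420
(4) = 0.0144*c^3 + 2.4624*c^2 - 3.672*c - 0.432
(5) = -1.51*o^3 - 0.11*o^2 + 1.01*o - 0.94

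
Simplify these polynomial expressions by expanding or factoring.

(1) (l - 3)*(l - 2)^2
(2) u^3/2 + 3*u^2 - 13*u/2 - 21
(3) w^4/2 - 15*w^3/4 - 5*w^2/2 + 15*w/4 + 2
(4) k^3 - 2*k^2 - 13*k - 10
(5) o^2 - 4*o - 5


(1) = l^3 - 7*l^2 + 16*l - 12
(2) = (u/2 + 1)*(u - 3)*(u + 7)
(3) = (w/2 + 1/2)*(w - 8)*(w - 1)*(w + 1/2)
(4) = (k - 5)*(k + 1)*(k + 2)
(5) = (o - 5)*(o + 1)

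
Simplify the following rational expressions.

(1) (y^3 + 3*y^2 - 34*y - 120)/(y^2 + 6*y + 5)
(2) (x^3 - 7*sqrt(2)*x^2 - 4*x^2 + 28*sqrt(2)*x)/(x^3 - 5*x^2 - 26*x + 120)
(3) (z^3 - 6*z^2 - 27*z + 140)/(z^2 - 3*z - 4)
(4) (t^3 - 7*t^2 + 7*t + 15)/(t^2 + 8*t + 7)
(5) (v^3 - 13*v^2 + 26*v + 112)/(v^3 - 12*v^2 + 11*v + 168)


(1) = (y^2 - 2*y - 24)/(y + 1)
(2) = (x^2 - 7*sqrt(2)*x)/(x^2 - x - 30)
(3) = (z^2 - 2*z - 35)/(z + 1)
(4) = (t^2 - 8*t + 15)/(t + 7)
(5) = (v + 2)/(v + 3)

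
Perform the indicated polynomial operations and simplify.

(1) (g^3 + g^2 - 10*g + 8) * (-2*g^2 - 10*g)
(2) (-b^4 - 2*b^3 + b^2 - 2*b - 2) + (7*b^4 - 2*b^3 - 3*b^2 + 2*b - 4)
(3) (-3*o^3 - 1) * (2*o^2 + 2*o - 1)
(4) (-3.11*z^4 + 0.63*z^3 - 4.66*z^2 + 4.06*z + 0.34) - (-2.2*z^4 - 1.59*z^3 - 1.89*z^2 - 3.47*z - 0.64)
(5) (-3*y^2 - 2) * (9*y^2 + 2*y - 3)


(1) = -2*g^5 - 12*g^4 + 10*g^3 + 84*g^2 - 80*g
(2) = 6*b^4 - 4*b^3 - 2*b^2 - 6
(3) = -6*o^5 - 6*o^4 + 3*o^3 - 2*o^2 - 2*o + 1
(4) = -0.91*z^4 + 2.22*z^3 - 2.77*z^2 + 7.53*z + 0.98
(5) = -27*y^4 - 6*y^3 - 9*y^2 - 4*y + 6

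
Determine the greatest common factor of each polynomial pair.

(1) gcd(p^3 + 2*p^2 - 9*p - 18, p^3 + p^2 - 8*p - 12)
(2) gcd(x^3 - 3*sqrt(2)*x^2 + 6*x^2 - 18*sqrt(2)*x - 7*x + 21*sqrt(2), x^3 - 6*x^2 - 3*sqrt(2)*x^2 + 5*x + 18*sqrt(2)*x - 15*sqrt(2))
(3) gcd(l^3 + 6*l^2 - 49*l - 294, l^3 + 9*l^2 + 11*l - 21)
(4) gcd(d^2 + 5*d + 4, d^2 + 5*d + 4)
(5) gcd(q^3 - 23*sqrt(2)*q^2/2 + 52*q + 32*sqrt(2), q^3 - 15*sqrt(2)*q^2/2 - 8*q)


(1) = gcd((p - 3)*(p + 2)*(p + 3), (p - 3)*(p + 2)^2) = p^2 - p - 6
(2) = x^2 + x*(-3*sqrt(2) - 1) + 3*sqrt(2)
(3) = gcd((l - 7)*(l + 6)*(l + 7), (l - 1)*(l + 3)*(l + 7)) = l + 7
(4) = d^2 + 5*d + 4
(5) = q^2 - 15*sqrt(2)*q/2 - 8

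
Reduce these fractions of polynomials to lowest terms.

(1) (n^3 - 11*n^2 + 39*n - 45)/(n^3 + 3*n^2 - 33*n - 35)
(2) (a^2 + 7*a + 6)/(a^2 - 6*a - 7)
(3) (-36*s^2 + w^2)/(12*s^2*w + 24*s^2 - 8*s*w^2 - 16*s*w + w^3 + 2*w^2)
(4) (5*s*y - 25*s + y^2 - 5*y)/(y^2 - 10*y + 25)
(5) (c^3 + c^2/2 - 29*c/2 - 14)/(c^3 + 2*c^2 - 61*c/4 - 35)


(1) = (n^2 - 6*n + 9)/(n^2 + 8*n + 7)
(2) = (a + 6)/(a - 7)
(3) = (-6*s - w)/(2*s*w + 4*s - w^2 - 2*w)
(4) = (5*s + y)/(y - 5)
(5) = (2*c + 2)/(2*c + 5)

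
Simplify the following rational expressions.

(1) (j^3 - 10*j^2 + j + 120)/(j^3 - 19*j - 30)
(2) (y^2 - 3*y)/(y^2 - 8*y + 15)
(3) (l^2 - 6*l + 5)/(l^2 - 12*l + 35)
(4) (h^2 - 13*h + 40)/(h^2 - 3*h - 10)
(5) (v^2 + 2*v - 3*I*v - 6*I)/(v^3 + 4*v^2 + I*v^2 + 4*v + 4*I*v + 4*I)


(1) = (j - 8)/(j + 2)
(2) = y/(y - 5)
(3) = (l - 1)/(l - 7)
(4) = (h - 8)/(h + 2)
(5) = (v - 3*I)/(v^2 + v*(2 + I) + 2*I)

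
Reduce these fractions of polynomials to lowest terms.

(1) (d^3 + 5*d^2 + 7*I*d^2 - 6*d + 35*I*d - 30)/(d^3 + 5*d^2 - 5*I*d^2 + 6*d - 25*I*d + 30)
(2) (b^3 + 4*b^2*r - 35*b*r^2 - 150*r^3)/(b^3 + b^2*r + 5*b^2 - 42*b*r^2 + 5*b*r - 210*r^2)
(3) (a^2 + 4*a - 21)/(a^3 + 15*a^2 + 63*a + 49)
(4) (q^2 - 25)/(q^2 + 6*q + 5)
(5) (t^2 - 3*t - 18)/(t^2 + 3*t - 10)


(1) = (d + 6*I)/(d - 6*I)
(2) = (b^2 + 10*b*r + 25*r^2)/(b^2 + 7*b*r + 5*b + 35*r)
(3) = (a - 3)/(a^2 + 8*a + 7)
(4) = (q - 5)/(q + 1)
(5) = (t^2 - 3*t - 18)/(t^2 + 3*t - 10)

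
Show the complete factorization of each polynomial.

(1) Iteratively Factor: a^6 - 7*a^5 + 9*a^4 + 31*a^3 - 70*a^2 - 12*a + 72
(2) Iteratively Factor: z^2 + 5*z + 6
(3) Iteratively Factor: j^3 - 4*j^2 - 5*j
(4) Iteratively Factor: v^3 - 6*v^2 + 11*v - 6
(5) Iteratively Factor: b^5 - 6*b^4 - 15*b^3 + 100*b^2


(1) = (a - 2)*(a^5 - 5*a^4 - a^3 + 29*a^2 - 12*a - 36) = (a - 2)*(a + 1)*(a^4 - 6*a^3 + 5*a^2 + 24*a - 36) = (a - 3)*(a - 2)*(a + 1)*(a^3 - 3*a^2 - 4*a + 12) = (a - 3)*(a - 2)*(a + 1)*(a + 2)*(a^2 - 5*a + 6) = (a - 3)^2*(a - 2)*(a + 1)*(a + 2)*(a - 2)
(2) = (z + 3)*(z + 2)
(3) = (j - 5)*(j^2 + j) = (j - 5)*(j + 1)*(j)
(4) = (v - 1)*(v^2 - 5*v + 6) = (v - 3)*(v - 1)*(v - 2)
(5) = (b - 5)*(b^4 - b^3 - 20*b^2) = (b - 5)^2*(b^3 + 4*b^2) = (b - 5)^2*(b + 4)*(b^2) = b*(b - 5)^2*(b + 4)*(b)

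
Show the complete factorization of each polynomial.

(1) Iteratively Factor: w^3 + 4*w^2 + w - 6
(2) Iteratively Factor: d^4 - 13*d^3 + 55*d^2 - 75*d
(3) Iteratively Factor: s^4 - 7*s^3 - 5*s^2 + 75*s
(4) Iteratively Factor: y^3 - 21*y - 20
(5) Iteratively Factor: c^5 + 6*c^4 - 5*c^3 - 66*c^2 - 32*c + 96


(1) = (w - 1)*(w^2 + 5*w + 6) = (w - 1)*(w + 3)*(w + 2)
(2) = (d - 5)*(d^3 - 8*d^2 + 15*d) = d*(d - 5)*(d^2 - 8*d + 15) = d*(d - 5)*(d - 3)*(d - 5)
(3) = (s - 5)*(s^3 - 2*s^2 - 15*s) = (s - 5)*(s + 3)*(s^2 - 5*s) = (s - 5)^2*(s + 3)*(s)
(4) = (y + 4)*(y^2 - 4*y - 5) = (y - 5)*(y + 4)*(y + 1)
(5) = (c - 1)*(c^4 + 7*c^3 + 2*c^2 - 64*c - 96) = (c - 1)*(c + 4)*(c^3 + 3*c^2 - 10*c - 24) = (c - 1)*(c + 4)^2*(c^2 - c - 6) = (c - 1)*(c + 2)*(c + 4)^2*(c - 3)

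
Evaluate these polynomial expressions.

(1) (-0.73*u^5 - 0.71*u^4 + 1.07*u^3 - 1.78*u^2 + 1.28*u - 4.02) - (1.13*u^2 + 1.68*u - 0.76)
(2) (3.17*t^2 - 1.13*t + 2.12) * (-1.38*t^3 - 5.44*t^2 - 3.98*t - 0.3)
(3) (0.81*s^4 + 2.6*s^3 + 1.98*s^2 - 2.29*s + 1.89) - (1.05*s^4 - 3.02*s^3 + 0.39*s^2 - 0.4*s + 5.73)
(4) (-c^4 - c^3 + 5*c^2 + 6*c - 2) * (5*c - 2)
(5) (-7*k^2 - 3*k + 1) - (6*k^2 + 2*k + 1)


(1) = -0.73*u^5 - 0.71*u^4 + 1.07*u^3 - 2.91*u^2 - 0.4*u - 3.26
(2) = -4.3746*t^5 - 15.6854*t^4 - 9.395*t^3 - 7.9864*t^2 - 8.0986*t - 0.636
(3) = -0.24*s^4 + 5.62*s^3 + 1.59*s^2 - 1.89*s - 3.84
(4) = -5*c^5 - 3*c^4 + 27*c^3 + 20*c^2 - 22*c + 4
(5) = -13*k^2 - 5*k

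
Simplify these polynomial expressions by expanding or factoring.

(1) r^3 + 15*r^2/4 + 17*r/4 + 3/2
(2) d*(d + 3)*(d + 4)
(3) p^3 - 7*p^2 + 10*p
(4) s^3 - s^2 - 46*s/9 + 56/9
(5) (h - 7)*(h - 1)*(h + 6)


(1) = (r + 3/4)*(r + 1)*(r + 2)
(2) = d^3 + 7*d^2 + 12*d
(3) = p*(p - 5)*(p - 2)
(4) = (s - 2)*(s - 4/3)*(s + 7/3)
(5) = h^3 - 2*h^2 - 41*h + 42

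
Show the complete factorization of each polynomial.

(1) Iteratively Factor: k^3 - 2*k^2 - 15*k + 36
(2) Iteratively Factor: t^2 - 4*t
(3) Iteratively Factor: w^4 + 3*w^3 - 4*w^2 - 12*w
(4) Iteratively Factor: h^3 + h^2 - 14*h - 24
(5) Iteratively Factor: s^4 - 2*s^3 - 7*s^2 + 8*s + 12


(1) = (k - 3)*(k^2 + k - 12) = (k - 3)^2*(k + 4)
(2) = (t)*(t - 4)
(3) = (w + 3)*(w^3 - 4*w) = w*(w + 3)*(w^2 - 4) = w*(w + 2)*(w + 3)*(w - 2)
(4) = (h + 2)*(h^2 - h - 12) = (h - 4)*(h + 2)*(h + 3)
(5) = (s + 1)*(s^3 - 3*s^2 - 4*s + 12) = (s - 2)*(s + 1)*(s^2 - s - 6) = (s - 3)*(s - 2)*(s + 1)*(s + 2)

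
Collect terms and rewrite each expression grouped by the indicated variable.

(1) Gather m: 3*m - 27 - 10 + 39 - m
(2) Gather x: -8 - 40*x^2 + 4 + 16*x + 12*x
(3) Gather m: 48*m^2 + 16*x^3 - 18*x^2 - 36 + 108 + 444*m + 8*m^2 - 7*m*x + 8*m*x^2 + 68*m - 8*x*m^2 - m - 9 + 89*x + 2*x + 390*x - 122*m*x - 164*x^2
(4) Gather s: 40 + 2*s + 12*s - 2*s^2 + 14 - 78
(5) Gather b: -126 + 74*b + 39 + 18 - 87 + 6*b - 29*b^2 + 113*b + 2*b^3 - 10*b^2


(1) = 2*m + 2
(2) = -40*x^2 + 28*x - 4
(3) = m^2*(56 - 8*x) + m*(8*x^2 - 129*x + 511) + 16*x^3 - 182*x^2 + 481*x + 63
(4) = -2*s^2 + 14*s - 24
(5) = 2*b^3 - 39*b^2 + 193*b - 156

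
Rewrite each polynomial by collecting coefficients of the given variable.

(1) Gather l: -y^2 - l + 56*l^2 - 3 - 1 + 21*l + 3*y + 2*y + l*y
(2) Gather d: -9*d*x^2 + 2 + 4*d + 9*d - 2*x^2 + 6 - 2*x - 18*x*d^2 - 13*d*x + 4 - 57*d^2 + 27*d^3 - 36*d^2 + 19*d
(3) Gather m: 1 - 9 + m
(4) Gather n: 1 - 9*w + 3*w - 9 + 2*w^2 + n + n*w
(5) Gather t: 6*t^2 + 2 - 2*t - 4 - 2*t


(1) = 56*l^2 + l*(y + 20) - y^2 + 5*y - 4
(2) = 27*d^3 + d^2*(-18*x - 93) + d*(-9*x^2 - 13*x + 32) - 2*x^2 - 2*x + 12
(3) = m - 8
(4) = n*(w + 1) + 2*w^2 - 6*w - 8
(5) = 6*t^2 - 4*t - 2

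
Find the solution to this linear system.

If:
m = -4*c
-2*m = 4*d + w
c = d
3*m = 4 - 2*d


Then:
c = -2/5
d = -2/5
m = 8/5
w = -8/5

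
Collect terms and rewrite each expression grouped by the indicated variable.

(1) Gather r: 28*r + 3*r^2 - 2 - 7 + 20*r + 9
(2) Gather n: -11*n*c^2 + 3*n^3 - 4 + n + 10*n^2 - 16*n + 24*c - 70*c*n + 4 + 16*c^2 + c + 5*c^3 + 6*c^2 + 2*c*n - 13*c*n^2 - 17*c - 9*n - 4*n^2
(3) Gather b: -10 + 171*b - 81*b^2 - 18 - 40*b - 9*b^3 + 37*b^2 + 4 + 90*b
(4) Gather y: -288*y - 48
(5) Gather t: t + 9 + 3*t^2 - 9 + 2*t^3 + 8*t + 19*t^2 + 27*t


(1) = 3*r^2 + 48*r
(2) = 5*c^3 + 22*c^2 + 8*c + 3*n^3 + n^2*(6 - 13*c) + n*(-11*c^2 - 68*c - 24)
(3) = -9*b^3 - 44*b^2 + 221*b - 24
(4) = -288*y - 48
(5) = 2*t^3 + 22*t^2 + 36*t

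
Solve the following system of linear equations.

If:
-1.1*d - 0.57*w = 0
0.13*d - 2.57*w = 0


Then:
d = 0.00
w = 0.00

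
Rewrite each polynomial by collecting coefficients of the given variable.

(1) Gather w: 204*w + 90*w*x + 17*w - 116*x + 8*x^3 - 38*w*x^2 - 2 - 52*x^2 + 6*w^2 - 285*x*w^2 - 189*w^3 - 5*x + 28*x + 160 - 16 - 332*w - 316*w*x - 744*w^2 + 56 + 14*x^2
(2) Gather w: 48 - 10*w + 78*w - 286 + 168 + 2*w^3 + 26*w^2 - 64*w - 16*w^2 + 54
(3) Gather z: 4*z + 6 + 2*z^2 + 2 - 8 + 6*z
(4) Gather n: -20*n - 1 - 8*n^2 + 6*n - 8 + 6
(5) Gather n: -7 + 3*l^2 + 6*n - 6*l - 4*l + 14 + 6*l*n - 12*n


(1) = -189*w^3 + w^2*(-285*x - 738) + w*(-38*x^2 - 226*x - 111) + 8*x^3 - 38*x^2 - 93*x + 198
(2) = 2*w^3 + 10*w^2 + 4*w - 16
(3) = 2*z^2 + 10*z
(4) = -8*n^2 - 14*n - 3
(5) = 3*l^2 - 10*l + n*(6*l - 6) + 7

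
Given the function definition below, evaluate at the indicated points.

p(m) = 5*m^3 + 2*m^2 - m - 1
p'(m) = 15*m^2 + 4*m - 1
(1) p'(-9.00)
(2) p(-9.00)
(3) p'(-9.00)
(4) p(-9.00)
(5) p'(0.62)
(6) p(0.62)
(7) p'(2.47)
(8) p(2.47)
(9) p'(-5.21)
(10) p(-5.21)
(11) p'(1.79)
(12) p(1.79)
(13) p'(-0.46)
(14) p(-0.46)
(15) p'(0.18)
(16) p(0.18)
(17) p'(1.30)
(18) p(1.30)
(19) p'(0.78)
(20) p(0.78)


(1) = 1178.00
(2) = -3475.00
(3) = 1178.00
(4) = -3475.00
(5) = 7.25
(6) = 0.34
(7) = 100.39
(8) = 84.08
(9) = 385.32
(10) = -648.61
(11) = 54.22
(12) = 32.29
(13) = 0.33
(14) = -0.60
(15) = 0.21
(16) = -1.09
(17) = 29.55
(18) = 12.06
(19) = 11.25
(20) = 1.81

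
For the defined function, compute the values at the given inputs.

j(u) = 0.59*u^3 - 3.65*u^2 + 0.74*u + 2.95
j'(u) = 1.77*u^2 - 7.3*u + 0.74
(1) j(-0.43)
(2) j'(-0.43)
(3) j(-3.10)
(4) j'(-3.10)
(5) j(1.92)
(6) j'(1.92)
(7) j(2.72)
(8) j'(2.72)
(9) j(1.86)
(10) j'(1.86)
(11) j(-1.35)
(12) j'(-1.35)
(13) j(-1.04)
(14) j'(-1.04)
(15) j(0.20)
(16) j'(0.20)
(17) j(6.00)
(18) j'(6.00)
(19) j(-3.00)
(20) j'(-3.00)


(1) = 1.91
(2) = 4.21
(3) = -52.00
(4) = 40.38
(5) = -4.91
(6) = -6.75
(7) = -10.17
(8) = -6.02
(9) = -4.50
(10) = -6.71
(11) = -6.15
(12) = 13.82
(13) = -2.43
(14) = 10.25
(15) = 2.96
(16) = -0.65
(17) = 3.43
(18) = 20.66
(19) = -48.05
(20) = 38.57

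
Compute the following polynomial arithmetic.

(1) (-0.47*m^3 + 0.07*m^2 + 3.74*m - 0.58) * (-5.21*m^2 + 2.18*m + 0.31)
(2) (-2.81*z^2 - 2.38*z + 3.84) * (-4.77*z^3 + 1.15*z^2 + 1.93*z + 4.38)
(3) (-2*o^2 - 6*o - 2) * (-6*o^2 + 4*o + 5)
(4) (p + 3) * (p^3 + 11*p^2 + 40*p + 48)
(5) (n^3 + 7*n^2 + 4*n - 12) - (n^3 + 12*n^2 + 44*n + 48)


(1) = 2.4487*m^5 - 1.3893*m^4 - 19.4785*m^3 + 11.1967*m^2 - 0.105*m - 0.1798
(2) = 13.4037*z^5 + 8.1211*z^4 - 26.4771*z^3 - 12.4852*z^2 - 3.0132*z + 16.8192
(3) = 12*o^4 + 28*o^3 - 22*o^2 - 38*o - 10
(4) = p^4 + 14*p^3 + 73*p^2 + 168*p + 144
(5) = -5*n^2 - 40*n - 60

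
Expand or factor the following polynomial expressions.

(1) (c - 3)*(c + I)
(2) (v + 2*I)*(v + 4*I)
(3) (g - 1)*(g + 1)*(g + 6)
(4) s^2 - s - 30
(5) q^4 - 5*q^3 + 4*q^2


(1) = c^2 - 3*c + I*c - 3*I
(2) = v^2 + 6*I*v - 8
(3) = g^3 + 6*g^2 - g - 6
(4) = (s - 6)*(s + 5)
(5) = q^2*(q - 4)*(q - 1)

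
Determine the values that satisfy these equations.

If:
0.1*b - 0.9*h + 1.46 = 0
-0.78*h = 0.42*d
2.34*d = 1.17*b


Then:
b = -4.27
d = -2.13
h = 1.15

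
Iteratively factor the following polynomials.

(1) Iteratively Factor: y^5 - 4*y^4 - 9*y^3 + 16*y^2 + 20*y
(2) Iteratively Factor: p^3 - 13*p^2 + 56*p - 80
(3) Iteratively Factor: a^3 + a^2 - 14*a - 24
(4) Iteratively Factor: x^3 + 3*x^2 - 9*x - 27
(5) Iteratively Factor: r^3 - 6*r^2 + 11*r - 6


(1) = (y + 2)*(y^4 - 6*y^3 + 3*y^2 + 10*y) = y*(y + 2)*(y^3 - 6*y^2 + 3*y + 10) = y*(y + 1)*(y + 2)*(y^2 - 7*y + 10) = y*(y - 5)*(y + 1)*(y + 2)*(y - 2)
(2) = (p - 5)*(p^2 - 8*p + 16) = (p - 5)*(p - 4)*(p - 4)
(3) = (a - 4)*(a^2 + 5*a + 6) = (a - 4)*(a + 3)*(a + 2)
(4) = (x - 3)*(x^2 + 6*x + 9) = (x - 3)*(x + 3)*(x + 3)
(5) = (r - 2)*(r^2 - 4*r + 3) = (r - 2)*(r - 1)*(r - 3)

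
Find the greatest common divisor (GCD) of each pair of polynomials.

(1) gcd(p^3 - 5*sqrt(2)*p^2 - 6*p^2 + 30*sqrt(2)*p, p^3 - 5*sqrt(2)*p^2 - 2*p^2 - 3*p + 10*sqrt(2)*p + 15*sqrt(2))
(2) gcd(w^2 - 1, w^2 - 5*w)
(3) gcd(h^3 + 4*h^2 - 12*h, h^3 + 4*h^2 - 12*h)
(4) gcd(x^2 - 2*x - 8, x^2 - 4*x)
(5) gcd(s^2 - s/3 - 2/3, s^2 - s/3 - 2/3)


(1) = p - 5*sqrt(2)
(2) = gcd((w - 1)*(w + 1), w*(w - 5)) = 1
(3) = h^3 + 4*h^2 - 12*h
(4) = x - 4
(5) = s^2 - s/3 - 2/3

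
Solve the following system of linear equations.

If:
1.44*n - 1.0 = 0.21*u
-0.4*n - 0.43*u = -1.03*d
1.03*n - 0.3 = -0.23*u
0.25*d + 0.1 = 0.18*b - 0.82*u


Then:
b = -4.76
d = -0.25
n = 0.54
u = -1.09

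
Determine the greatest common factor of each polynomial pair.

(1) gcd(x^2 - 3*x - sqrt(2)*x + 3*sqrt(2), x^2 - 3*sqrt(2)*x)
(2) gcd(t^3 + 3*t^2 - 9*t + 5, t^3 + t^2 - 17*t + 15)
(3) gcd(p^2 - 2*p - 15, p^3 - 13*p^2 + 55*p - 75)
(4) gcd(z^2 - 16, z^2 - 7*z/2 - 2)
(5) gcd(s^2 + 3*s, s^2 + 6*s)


(1) = 1
(2) = t^2 + 4*t - 5
(3) = gcd((p - 5)*(p + 3), (p - 5)^2*(p - 3)) = p - 5
(4) = z - 4
(5) = s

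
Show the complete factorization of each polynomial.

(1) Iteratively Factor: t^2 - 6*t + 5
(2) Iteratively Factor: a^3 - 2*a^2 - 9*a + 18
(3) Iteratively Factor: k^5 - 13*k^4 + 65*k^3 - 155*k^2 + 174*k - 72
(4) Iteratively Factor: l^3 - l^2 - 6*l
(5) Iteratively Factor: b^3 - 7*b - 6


(1) = (t - 5)*(t - 1)
(2) = (a - 3)*(a^2 + a - 6) = (a - 3)*(a + 3)*(a - 2)
(3) = (k - 2)*(k^4 - 11*k^3 + 43*k^2 - 69*k + 36) = (k - 3)*(k - 2)*(k^3 - 8*k^2 + 19*k - 12) = (k - 3)*(k - 2)*(k - 1)*(k^2 - 7*k + 12) = (k - 4)*(k - 3)*(k - 2)*(k - 1)*(k - 3)
(4) = (l + 2)*(l^2 - 3*l) = l*(l + 2)*(l - 3)
(5) = (b + 2)*(b^2 - 2*b - 3) = (b + 1)*(b + 2)*(b - 3)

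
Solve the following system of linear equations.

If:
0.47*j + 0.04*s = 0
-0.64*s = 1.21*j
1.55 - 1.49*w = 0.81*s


Then:
j = 0.00
s = 0.00
w = 1.04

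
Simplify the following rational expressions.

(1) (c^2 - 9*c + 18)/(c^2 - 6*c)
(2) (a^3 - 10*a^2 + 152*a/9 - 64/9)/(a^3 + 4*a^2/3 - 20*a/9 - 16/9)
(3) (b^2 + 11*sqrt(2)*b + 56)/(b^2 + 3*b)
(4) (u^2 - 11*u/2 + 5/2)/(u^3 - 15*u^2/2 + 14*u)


(1) = (c - 3)/c
(2) = (3*a^2 - 26*a + 16)/(3*a^2 + 8*a + 4)
(3) = (b^2 + 11*sqrt(2)*b + 56)/(b^2 + 3*b)
(4) = (2*u^2 - 11*u + 5)/(2*u^3 - 15*u^2 + 28*u)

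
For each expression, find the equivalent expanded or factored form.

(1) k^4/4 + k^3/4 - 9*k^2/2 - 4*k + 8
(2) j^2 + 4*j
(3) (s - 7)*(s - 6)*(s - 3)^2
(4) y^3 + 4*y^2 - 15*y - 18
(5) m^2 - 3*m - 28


(1) = (k/4 + 1)*(k - 4)*(k - 1)*(k + 2)
(2) = j*(j + 4)
(3) = s^4 - 19*s^3 + 129*s^2 - 369*s + 378
(4) = (y - 3)*(y + 1)*(y + 6)
(5) = (m - 7)*(m + 4)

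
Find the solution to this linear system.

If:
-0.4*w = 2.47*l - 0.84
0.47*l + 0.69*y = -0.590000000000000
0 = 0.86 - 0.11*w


Then:
l = -0.93
w = 7.82
y = -0.22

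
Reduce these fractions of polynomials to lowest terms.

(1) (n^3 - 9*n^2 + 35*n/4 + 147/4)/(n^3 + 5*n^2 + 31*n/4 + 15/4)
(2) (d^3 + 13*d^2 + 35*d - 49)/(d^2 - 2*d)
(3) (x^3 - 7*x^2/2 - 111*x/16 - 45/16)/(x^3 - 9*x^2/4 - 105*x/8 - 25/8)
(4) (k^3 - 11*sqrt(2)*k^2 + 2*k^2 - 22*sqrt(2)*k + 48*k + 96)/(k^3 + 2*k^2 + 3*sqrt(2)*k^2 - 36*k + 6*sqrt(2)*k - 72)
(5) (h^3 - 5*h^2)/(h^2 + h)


(1) = (2*n^2 - 21*n + 49)/(2*n^2 + 7*n + 5)
(2) = (d^3 + 13*d^2 + 35*d - 49)/(d^2 - 2*d)
(3) = (16*x^2 + 24*x + 9)/(16*x^2 + 44*x + 10)
(4) = (k - 8*sqrt(2))/(k + 6*sqrt(2))
(5) = (h^2 - 5*h)/(h + 1)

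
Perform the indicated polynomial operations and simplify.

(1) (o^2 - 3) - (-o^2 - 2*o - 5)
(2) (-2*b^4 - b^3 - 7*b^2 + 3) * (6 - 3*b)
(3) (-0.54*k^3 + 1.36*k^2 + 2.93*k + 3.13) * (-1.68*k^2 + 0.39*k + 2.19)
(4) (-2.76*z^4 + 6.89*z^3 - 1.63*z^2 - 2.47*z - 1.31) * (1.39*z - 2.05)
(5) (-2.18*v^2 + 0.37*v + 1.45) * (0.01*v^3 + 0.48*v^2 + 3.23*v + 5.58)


(1) = 2*o^2 + 2*o + 2
(2) = 6*b^5 - 9*b^4 + 15*b^3 - 42*b^2 - 9*b + 18
(3) = 0.9072*k^5 - 2.4954*k^4 - 5.5746*k^3 - 1.1373*k^2 + 7.6374*k + 6.8547
(4) = -3.8364*z^5 + 15.2351*z^4 - 16.3902*z^3 - 0.0918*z^2 + 3.2426*z + 2.6855
(5) = -0.0218*v^5 - 1.0427*v^4 - 6.8493*v^3 - 10.2733*v^2 + 6.7481*v + 8.091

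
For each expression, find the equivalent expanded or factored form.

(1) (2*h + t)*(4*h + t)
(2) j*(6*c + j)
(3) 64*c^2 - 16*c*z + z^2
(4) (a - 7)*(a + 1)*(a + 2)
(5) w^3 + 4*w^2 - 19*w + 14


(1) = 8*h^2 + 6*h*t + t^2
(2) = 6*c*j + j^2
(3) = (-8*c + z)^2
(4) = a^3 - 4*a^2 - 19*a - 14
(5) = (w - 2)*(w - 1)*(w + 7)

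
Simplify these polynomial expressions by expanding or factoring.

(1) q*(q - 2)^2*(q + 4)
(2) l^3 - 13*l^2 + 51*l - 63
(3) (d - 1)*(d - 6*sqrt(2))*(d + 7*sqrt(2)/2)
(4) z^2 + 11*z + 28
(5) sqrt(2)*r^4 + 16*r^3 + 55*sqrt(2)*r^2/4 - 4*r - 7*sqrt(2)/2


(1) = q^4 - 12*q^2 + 16*q
(2) = (l - 7)*(l - 3)^2
(3) = d^3 - 5*sqrt(2)*d^2/2 - d^2 - 42*d + 5*sqrt(2)*d/2 + 42
(4) = (z + 4)*(z + 7)
(5) = (r - 1/2)*(r + sqrt(2))*(r + 7*sqrt(2))*(sqrt(2)*r + sqrt(2)/2)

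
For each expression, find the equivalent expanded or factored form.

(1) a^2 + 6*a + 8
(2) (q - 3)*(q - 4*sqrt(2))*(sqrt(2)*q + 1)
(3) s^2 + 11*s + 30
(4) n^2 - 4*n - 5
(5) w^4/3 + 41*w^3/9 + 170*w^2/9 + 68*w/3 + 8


(1) = (a + 2)*(a + 4)
(2) = sqrt(2)*q^3 - 7*q^2 - 3*sqrt(2)*q^2 - 4*sqrt(2)*q + 21*q + 12*sqrt(2)
(3) = (s + 5)*(s + 6)
(4) = (n - 5)*(n + 1)
(5) = (w/3 + 1/3)*(w + 2/3)*(w + 6)^2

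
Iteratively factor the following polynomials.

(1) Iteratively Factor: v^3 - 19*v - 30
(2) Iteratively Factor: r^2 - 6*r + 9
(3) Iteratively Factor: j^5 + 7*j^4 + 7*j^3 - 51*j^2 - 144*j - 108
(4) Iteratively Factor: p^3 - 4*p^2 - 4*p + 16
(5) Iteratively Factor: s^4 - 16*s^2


(1) = (v - 5)*(v^2 + 5*v + 6) = (v - 5)*(v + 3)*(v + 2)
(2) = (r - 3)*(r - 3)
(3) = (j - 3)*(j^4 + 10*j^3 + 37*j^2 + 60*j + 36) = (j - 3)*(j + 3)*(j^3 + 7*j^2 + 16*j + 12) = (j - 3)*(j + 2)*(j + 3)*(j^2 + 5*j + 6) = (j - 3)*(j + 2)^2*(j + 3)*(j + 3)
(4) = (p - 2)*(p^2 - 2*p - 8) = (p - 2)*(p + 2)*(p - 4)
(5) = (s + 4)*(s^3 - 4*s^2) = s*(s + 4)*(s^2 - 4*s) = s^2*(s + 4)*(s - 4)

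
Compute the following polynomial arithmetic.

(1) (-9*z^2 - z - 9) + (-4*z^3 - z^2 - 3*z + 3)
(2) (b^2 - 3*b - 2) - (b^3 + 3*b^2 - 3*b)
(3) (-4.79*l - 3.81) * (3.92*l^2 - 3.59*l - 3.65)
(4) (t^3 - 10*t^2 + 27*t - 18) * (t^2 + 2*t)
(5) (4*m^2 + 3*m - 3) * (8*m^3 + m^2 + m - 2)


(1) = -4*z^3 - 10*z^2 - 4*z - 6
(2) = -b^3 - 2*b^2 - 2
(3) = -18.7768*l^3 + 2.2609*l^2 + 31.1614*l + 13.9065
(4) = t^5 - 8*t^4 + 7*t^3 + 36*t^2 - 36*t
(5) = 32*m^5 + 28*m^4 - 17*m^3 - 8*m^2 - 9*m + 6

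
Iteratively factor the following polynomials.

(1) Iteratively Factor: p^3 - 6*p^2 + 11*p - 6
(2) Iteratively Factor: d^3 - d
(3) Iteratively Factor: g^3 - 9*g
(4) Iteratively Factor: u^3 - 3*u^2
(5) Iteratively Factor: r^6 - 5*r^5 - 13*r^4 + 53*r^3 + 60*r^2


(1) = (p - 2)*(p^2 - 4*p + 3) = (p - 3)*(p - 2)*(p - 1)
(2) = (d)*(d^2 - 1) = d*(d - 1)*(d + 1)
(3) = (g)*(g^2 - 9) = g*(g + 3)*(g - 3)
(4) = (u - 3)*(u^2) = u*(u - 3)*(u)
(5) = (r + 3)*(r^5 - 8*r^4 + 11*r^3 + 20*r^2) = r*(r + 3)*(r^4 - 8*r^3 + 11*r^2 + 20*r) = r*(r - 5)*(r + 3)*(r^3 - 3*r^2 - 4*r) = r*(r - 5)*(r - 4)*(r + 3)*(r^2 + r) = r*(r - 5)*(r - 4)*(r + 1)*(r + 3)*(r)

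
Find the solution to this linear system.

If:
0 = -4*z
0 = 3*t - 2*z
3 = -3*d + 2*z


Then:
d = -1
t = 0
z = 0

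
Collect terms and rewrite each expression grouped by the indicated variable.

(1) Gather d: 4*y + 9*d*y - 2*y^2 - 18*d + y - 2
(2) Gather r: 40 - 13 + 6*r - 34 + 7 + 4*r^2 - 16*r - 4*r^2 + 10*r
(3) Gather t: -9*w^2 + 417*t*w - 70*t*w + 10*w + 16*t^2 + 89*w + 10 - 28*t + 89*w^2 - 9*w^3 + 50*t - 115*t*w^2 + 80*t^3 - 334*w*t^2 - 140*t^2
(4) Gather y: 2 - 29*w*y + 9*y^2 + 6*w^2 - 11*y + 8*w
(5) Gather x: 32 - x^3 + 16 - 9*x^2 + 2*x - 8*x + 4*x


(1) = d*(9*y - 18) - 2*y^2 + 5*y - 2
(2) = 0
(3) = 80*t^3 + t^2*(-334*w - 124) + t*(-115*w^2 + 347*w + 22) - 9*w^3 + 80*w^2 + 99*w + 10
(4) = 6*w^2 + 8*w + 9*y^2 + y*(-29*w - 11) + 2
(5) = -x^3 - 9*x^2 - 2*x + 48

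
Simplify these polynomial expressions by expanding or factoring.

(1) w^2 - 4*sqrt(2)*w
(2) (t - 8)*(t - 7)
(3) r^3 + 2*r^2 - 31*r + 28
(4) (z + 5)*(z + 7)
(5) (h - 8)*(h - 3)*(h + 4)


(1) = w*(w - 4*sqrt(2))
(2) = t^2 - 15*t + 56
(3) = (r - 4)*(r - 1)*(r + 7)
(4) = z^2 + 12*z + 35
(5) = h^3 - 7*h^2 - 20*h + 96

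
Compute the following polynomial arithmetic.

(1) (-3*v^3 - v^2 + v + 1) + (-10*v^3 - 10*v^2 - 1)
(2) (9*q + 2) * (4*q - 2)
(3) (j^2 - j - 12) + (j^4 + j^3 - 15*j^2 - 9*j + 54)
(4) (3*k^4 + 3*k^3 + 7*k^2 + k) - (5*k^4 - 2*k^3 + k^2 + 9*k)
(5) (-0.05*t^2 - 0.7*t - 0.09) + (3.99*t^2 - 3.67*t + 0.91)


(1) = -13*v^3 - 11*v^2 + v
(2) = 36*q^2 - 10*q - 4
(3) = j^4 + j^3 - 14*j^2 - 10*j + 42
(4) = -2*k^4 + 5*k^3 + 6*k^2 - 8*k
(5) = 3.94*t^2 - 4.37*t + 0.82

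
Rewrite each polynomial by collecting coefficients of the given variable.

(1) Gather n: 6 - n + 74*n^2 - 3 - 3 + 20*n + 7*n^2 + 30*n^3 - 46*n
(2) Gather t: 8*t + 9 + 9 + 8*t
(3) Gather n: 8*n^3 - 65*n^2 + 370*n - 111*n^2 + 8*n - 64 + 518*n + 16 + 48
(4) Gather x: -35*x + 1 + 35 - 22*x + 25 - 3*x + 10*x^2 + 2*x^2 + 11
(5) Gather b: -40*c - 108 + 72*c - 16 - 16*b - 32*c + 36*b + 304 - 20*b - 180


(1) = 30*n^3 + 81*n^2 - 27*n
(2) = 16*t + 18
(3) = 8*n^3 - 176*n^2 + 896*n
(4) = 12*x^2 - 60*x + 72
(5) = 0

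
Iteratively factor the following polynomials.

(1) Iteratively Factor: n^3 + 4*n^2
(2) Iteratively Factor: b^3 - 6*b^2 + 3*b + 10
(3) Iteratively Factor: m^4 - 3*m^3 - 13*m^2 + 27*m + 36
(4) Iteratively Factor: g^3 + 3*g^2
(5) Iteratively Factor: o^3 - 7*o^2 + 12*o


(1) = (n + 4)*(n^2) = n*(n + 4)*(n)
(2) = (b - 2)*(b^2 - 4*b - 5) = (b - 2)*(b + 1)*(b - 5)
(3) = (m - 4)*(m^3 + m^2 - 9*m - 9) = (m - 4)*(m + 1)*(m^2 - 9) = (m - 4)*(m - 3)*(m + 1)*(m + 3)
(4) = (g)*(g^2 + 3*g) = g*(g + 3)*(g)
(5) = (o)*(o^2 - 7*o + 12) = o*(o - 3)*(o - 4)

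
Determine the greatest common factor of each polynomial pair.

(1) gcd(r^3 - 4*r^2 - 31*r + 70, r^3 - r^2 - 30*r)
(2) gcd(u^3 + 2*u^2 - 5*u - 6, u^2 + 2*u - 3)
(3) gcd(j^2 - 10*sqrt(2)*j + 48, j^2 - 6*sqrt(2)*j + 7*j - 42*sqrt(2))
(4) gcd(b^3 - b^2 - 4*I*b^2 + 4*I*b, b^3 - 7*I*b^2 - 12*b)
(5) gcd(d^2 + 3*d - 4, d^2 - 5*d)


(1) = gcd((r - 7)*(r - 2)*(r + 5), r*(r - 6)*(r + 5)) = r + 5
(2) = u + 3
(3) = j - 6*sqrt(2)
(4) = gcd(b*(b - 1)*(b - 4*I), b*(b - 4*I)*(b - 3*I)) = b^2 - 4*I*b
(5) = 1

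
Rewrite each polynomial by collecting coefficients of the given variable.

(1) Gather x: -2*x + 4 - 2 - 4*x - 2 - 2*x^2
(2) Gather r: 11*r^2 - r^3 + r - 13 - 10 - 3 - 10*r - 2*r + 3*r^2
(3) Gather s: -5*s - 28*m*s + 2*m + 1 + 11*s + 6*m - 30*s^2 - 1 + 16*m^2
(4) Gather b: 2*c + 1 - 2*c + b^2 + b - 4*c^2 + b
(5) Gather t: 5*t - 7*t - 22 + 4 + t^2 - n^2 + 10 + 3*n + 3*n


(1) = -2*x^2 - 6*x
(2) = -r^3 + 14*r^2 - 11*r - 26
(3) = 16*m^2 + 8*m - 30*s^2 + s*(6 - 28*m)
(4) = b^2 + 2*b - 4*c^2 + 1
(5) = -n^2 + 6*n + t^2 - 2*t - 8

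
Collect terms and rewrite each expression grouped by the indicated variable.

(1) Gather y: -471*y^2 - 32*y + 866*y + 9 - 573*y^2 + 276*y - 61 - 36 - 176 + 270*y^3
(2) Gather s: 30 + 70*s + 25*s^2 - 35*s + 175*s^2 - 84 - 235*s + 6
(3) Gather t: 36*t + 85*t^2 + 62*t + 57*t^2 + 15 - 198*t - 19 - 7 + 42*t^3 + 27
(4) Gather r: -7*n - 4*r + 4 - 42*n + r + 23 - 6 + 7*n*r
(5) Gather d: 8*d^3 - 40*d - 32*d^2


(1) = 270*y^3 - 1044*y^2 + 1110*y - 264
(2) = 200*s^2 - 200*s - 48
(3) = 42*t^3 + 142*t^2 - 100*t + 16
(4) = -49*n + r*(7*n - 3) + 21
(5) = 8*d^3 - 32*d^2 - 40*d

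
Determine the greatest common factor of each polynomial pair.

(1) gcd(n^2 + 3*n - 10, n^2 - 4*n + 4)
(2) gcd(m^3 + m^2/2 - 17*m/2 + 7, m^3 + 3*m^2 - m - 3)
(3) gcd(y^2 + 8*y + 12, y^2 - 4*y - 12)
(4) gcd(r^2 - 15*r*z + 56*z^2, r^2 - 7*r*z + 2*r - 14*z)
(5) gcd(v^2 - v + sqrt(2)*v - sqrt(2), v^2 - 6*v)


(1) = n - 2
(2) = m - 1
(3) = y + 2
(4) = -r + 7*z
(5) = gcd((v - 1)*(v + sqrt(2)), v*(v - 6)) = 1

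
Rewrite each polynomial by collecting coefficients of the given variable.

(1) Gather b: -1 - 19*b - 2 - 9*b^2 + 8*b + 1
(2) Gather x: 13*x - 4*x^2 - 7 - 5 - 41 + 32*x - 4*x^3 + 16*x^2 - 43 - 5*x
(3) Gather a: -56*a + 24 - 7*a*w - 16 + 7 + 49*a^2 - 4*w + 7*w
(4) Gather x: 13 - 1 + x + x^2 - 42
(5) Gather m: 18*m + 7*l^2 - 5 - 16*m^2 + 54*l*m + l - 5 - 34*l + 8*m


(1) = -9*b^2 - 11*b - 2
(2) = -4*x^3 + 12*x^2 + 40*x - 96
(3) = 49*a^2 + a*(-7*w - 56) + 3*w + 15
(4) = x^2 + x - 30
(5) = 7*l^2 - 33*l - 16*m^2 + m*(54*l + 26) - 10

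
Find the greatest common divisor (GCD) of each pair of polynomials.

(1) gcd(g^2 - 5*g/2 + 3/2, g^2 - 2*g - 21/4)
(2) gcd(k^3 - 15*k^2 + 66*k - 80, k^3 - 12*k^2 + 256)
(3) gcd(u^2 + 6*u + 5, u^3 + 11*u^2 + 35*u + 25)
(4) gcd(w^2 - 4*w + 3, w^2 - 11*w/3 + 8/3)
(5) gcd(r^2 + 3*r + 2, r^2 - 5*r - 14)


(1) = 1
(2) = gcd((k - 8)*(k - 5)*(k - 2), (k - 8)^2*(k + 4)) = k - 8
(3) = gcd((u + 1)*(u + 5), (u + 1)*(u + 5)^2) = u^2 + 6*u + 5
(4) = w - 1
(5) = r + 2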